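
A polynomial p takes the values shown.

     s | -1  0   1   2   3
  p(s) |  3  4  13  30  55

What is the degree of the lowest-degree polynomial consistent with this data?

Forward differences of the values at s = -1, 0, 1, 2, 3:
  p  : 3  4  13  30  55
  Δ  : 1  9  17  25
  Δ^2: 8  8  8
  Δ^3: 0  0
  Δ^4: 0
The second differences are constant (8) and nonzero, while all higher differences vanish, so the minimal degree is 2.

2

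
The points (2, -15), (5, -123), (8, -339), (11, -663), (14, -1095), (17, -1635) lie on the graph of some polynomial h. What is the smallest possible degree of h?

Forward differences of the values at t = 2, 5, 8, 11, 14, 17:
  h  : -15  -123  -339  -663  -1095  -1635
  Δ  : -108  -216  -324  -432  -540
  Δ^2: -108  -108  -108  -108
  Δ^3: 0  0  0
  Δ^4: 0  0
  Δ^5: 0
The second differences are constant (-108) and nonzero, while all higher differences vanish, so the minimal degree is 2.

2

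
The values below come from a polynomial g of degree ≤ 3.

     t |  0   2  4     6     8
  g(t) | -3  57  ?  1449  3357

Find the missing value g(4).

445

On equispaced nodes a degree-3 polynomial has vanishing fourth forward difference, so
  g(0) - 4·g(2) + 6·g(4) - 4·g(6) + g(8) = 0.
Substituting the known values and solving for g(4):
  6·g(4) = 2670
  g(4) = 445.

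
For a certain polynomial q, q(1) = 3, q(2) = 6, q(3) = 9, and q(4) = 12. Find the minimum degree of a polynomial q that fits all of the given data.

Forward differences of the values at s = 1, 2, 3, 4:
  q  : 3  6  9  12
  Δ  : 3  3  3
  Δ^2: 0  0
  Δ^3: 0
The first differences are constant (3) and nonzero, while all higher differences vanish, so the minimal degree is 1.

1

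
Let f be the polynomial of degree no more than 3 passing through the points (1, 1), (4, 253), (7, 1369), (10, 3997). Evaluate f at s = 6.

861

Forward differences of the values at s = 1, 4, 7, 10:
  f  : 1  253  1369  3997
  Δ  : 252  1116  2628
  Δ^2: 864  1512
  Δ^3: 648
The third differences are constant, confirming degree 3.
Interpolating (Newton forward form) and evaluating at s = 6 gives f(6) = 861.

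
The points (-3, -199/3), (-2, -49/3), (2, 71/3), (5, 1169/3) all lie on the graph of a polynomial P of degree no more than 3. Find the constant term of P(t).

-1/3

Write P(t) = at^3 + bt^2 + ct + d. Substituting each data point gives a linear system:
  -27a + 9b - 3c + d = -199/3
  -8a + 4b - 2c + d = -49/3
  8a + 4b + 2c + d = 71/3
  125a + 25b + 5c + d = 1169/3
Solving the system yields a = 3, b = 1, c = -2, d = -1/3.
So P(t) = 3t³ + t² - 2t - 1/3.
The constant term is -1/3.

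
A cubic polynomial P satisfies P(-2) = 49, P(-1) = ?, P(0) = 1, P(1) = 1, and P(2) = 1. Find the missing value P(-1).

13

On equispaced nodes a degree-3 polynomial has vanishing fourth forward difference, so
  P(-2) - 4·P(-1) + 6·P(0) - 4·P(1) + P(2) = 0.
Substituting the known values and solving for P(-1):
  -4·P(-1) = -52
  P(-1) = 13.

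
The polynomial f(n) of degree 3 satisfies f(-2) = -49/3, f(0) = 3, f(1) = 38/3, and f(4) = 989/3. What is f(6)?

Write f(n) = an^3 + bn^2 + cn + d. Substituting each data point gives a linear system:
  -8a + 4b - 2c + d = -49/3
  d = 3
  a + b + c + d = 38/3
  64a + 16b + 4c + d = 989/3
Solving the system yields a = 4, b = 4, c = 5/3, d = 3.
So f(n) = 4n^3 + 4n^2 + (5/3)n + 3.
Then f(6) = 1021.

1021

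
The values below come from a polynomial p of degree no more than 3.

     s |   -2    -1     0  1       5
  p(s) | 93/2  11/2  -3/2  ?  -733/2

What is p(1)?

The 4 known points determine the degree-3 polynomial uniquely.
Write p(s) = as^3 + bs^2 + cs + d. Substituting each data point gives a linear system:
  -8a + 4b - 2c + d = 93/2
  -a + b - c + d = 11/2
  d = -3/2
  125a + 25b + 5c + d = -733/2
Solving the system yields a = -4, b = 5, c = 2, d = -3/2.
So p(s) = -4s^3 + 5s^2 + 2s - 3/2.
Then p(1) = 3/2.

3/2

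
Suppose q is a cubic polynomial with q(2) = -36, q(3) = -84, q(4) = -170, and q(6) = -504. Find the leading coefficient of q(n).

-2

Write q(n) = an^3 + bn^2 + cn + d. Substituting each data point gives a linear system:
  8a + 4b + 2c + d = -36
  27a + 9b + 3c + d = -84
  64a + 16b + 4c + d = -170
  216a + 36b + 6c + d = -504
Solving the system yields a = -2, b = -1, c = -5, d = -6.
So q(n) = -2n³ - n² - 5n - 6.
The leading coefficient is -2.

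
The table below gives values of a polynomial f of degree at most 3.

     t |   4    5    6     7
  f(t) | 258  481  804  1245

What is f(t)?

f(t) = 3t^3 + 5t^2 - 5t + 6

Write f(t) = at^3 + bt^2 + ct + d. Substituting each data point gives a linear system:
  64a + 16b + 4c + d = 258
  125a + 25b + 5c + d = 481
  216a + 36b + 6c + d = 804
  343a + 49b + 7c + d = 1245
Solving the system yields a = 3, b = 5, c = -5, d = 6.
So f(t) = 3t³ + 5t² - 5t + 6.
Check: f(7) = 1245. ✓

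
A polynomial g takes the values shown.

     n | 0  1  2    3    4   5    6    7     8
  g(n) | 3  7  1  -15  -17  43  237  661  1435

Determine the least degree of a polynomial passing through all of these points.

Forward differences of the values at n = 0, 1, 2, 3, 4, 5, 6, 7, 8:
  g  : 3  7  1  -15  -17  43  237  661  1435
  Δ  : 4  -6  -16  -2  60  194  424  774
  Δ^2: -10  -10  14  62  134  230  350
  Δ^3: 0  24  48  72  96  120
  Δ^4: 24  24  24  24  24
  Δ^5: 0  0  0  0
  Δ^6: 0  0  0
  Δ^7: 0  0
  Δ^8: 0
The fourth differences are constant (24) and nonzero, while all higher differences vanish, so the minimal degree is 4.

4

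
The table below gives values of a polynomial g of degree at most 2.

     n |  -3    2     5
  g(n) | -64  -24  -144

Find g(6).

Write g(n) = an^2 + bn + c. Substituting each data point gives a linear system:
  9a - 3b + c = -64
  4a + 2b + c = -24
  25a + 5b + c = -144
Solving the system yields a = -6, b = 2, c = -4.
So g(n) = -6n² + 2n - 4.
Then g(6) = -208.

-208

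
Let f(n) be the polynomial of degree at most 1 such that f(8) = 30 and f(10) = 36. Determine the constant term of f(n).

Write f(n) = an + b. Substituting each data point gives a linear system:
  8a + b = 30
  10a + b = 36
Solving the system yields a = 3, b = 6.
So f(n) = 3n + 6.
The constant term is 6.

6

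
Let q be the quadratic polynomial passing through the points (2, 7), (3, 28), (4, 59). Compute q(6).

Using the Lagrange interpolation formula with nodes 2, 3, 4:
  L_0(u) = (u - 3)(u - 4) / 2
  L_1(u) = (u - 2)(u - 4) / -1
  L_2(u) = (u - 2)(u - 3) / 2
Then q(u) = 7·L_0(u) + 28·L_1(u) + 59·L_2(u).
Expanding and collecting terms gives q(u) = 5u² - 4u - 5.
Evaluating at u = 6: q(6) = 151.

151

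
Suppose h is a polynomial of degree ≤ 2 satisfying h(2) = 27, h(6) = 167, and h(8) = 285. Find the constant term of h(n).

Write h(n) = an^2 + bn + c. Substituting each data point gives a linear system:
  4a + 2b + c = 27
  36a + 6b + c = 167
  64a + 8b + c = 285
Solving the system yields a = 4, b = 3, c = 5.
So h(n) = 4n² + 3n + 5.
The constant term is 5.

5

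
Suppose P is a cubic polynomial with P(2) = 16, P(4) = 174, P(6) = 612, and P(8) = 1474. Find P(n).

P(n) = 3n^3 - n^2 + n - 6

Write P(n) = an^3 + bn^2 + cn + d. Substituting each data point gives a linear system:
  8a + 4b + 2c + d = 16
  64a + 16b + 4c + d = 174
  216a + 36b + 6c + d = 612
  512a + 64b + 8c + d = 1474
Solving the system yields a = 3, b = -1, c = 1, d = -6.
So P(n) = 3n³ - n² + n - 6.
Check: P(8) = 1474. ✓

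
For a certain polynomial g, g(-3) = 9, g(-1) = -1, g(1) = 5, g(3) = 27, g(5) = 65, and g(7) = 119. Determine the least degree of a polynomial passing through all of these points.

Forward differences of the values at t = -3, -1, 1, 3, 5, 7:
  g  : 9  -1  5  27  65  119
  Δ  : -10  6  22  38  54
  Δ^2: 16  16  16  16
  Δ^3: 0  0  0
  Δ^4: 0  0
  Δ^5: 0
The second differences are constant (16) and nonzero, while all higher differences vanish, so the minimal degree is 2.

2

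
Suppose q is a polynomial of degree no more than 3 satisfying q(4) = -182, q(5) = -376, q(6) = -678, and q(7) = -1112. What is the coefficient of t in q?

-4

Write q(t) = at^3 + bt^2 + ct + d. Substituting each data point gives a linear system:
  64a + 16b + 4c + d = -182
  125a + 25b + 5c + d = -376
  216a + 36b + 6c + d = -678
  343a + 49b + 7c + d = -1112
Solving the system yields a = -4, b = 6, c = -4, d = -6.
So q(t) = -4t^3 + 6t^2 - 4t - 6.
The coefficient of t is -4.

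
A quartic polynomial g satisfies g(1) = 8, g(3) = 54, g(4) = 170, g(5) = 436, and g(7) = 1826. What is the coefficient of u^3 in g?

Write g(u) = au^4 + bu^3 + cu^2 + du + e. Substituting each data point gives a linear system:
  a + b + c + d + e = 8
  81a + 27b + 9c + 3d + e = 54
  256a + 64b + 16c + 4d + e = 170
  625a + 125b + 25c + 5d + e = 436
  2401a + 343b + 49c + 7d + e = 1826
Solving the system yields a = 1, b = -2, c = 2, d = 1, e = 6.
So g(u) = u⁴ - 2u³ + 2u² + u + 6.
The coefficient of u^3 is -2.

-2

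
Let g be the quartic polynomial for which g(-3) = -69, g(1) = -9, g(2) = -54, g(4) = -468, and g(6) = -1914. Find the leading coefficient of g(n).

-1

Write g(n) = an^4 + bn^3 + cn^2 + dn + e. Substituting each data point gives a linear system:
  81a - 27b + 9c - 3d + e = -69
  a + b + c + d + e = -9
  16a + 8b + 4c + 2d + e = -54
  256a + 64b + 16c + 4d + e = -468
  1296a + 216b + 36c + 6d + e = -1914
Solving the system yields a = -1, b = -2, c = -5, d = -1, e = 0.
So g(n) = -n^4 - 2n^3 - 5n^2 - n.
The leading coefficient is -1.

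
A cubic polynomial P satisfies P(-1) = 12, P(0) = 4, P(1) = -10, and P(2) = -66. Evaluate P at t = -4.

360

Write P(t) = at^3 + bt^2 + ct + d. Substituting each data point gives a linear system:
  -a + b - c + d = 12
  d = 4
  a + b + c + d = -10
  8a + 4b + 2c + d = -66
Solving the system yields a = -6, b = -3, c = -5, d = 4.
So P(t) = -6t³ - 3t² - 5t + 4.
Then P(-4) = 360.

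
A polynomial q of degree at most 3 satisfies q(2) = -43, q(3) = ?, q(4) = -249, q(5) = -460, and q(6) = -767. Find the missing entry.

-116

On equispaced nodes a degree-3 polynomial has vanishing fourth forward difference, so
  q(2) - 4·q(3) + 6·q(4) - 4·q(5) + q(6) = 0.
Substituting the known values and solving for q(3):
  -4·q(3) = 464
  q(3) = -116.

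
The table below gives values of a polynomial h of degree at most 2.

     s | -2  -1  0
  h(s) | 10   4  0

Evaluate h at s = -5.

Write h(s) = as^2 + bs + c. Substituting each data point gives a linear system:
  4a - 2b + c = 10
  a - b + c = 4
  c = 0
Solving the system yields a = 1, b = -3, c = 0.
So h(s) = s^2 - 3s.
Then h(-5) = 40.

40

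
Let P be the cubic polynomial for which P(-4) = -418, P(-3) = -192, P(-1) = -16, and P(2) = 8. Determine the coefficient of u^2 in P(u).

-6

Write P(u) = au^3 + bu^2 + cu + d. Substituting each data point gives a linear system:
  -64a + 16b - 4c + d = -418
  -27a + 9b - 3c + d = -192
  -a + b - c + d = -16
  8a + 4b + 2c + d = 8
Solving the system yields a = 5, b = -6, c = -1, d = -6.
So P(u) = 5u^3 - 6u^2 - u - 6.
The coefficient of u^2 is -6.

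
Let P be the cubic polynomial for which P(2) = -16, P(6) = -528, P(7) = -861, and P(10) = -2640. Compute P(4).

-144

Using the Lagrange interpolation formula with nodes 2, 6, 7, 10:
  L_0(s) = (s - 6)(s - 7)(s - 10) / -160
  L_1(s) = (s - 2)(s - 7)(s - 10) / 16
  L_2(s) = (s - 2)(s - 6)(s - 10) / -15
  L_3(s) = (s - 2)(s - 6)(s - 7) / 96
Then P(s) = -16·L_0(s) - 528·L_1(s) - 861·L_2(s) - 2640·L_3(s).
Expanding and collecting terms gives P(s) = -3s^3 + 4s^2 - 4s.
Evaluating at s = 4: P(4) = -144.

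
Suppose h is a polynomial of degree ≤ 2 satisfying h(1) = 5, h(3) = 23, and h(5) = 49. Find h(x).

Using the Lagrange interpolation formula with nodes 1, 3, 5:
  L_0(x) = (x - 3)(x - 5) / 8
  L_1(x) = (x - 1)(x - 5) / -4
  L_2(x) = (x - 1)(x - 3) / 8
Then h(x) = 5·L_0(x) + 23·L_1(x) + 49·L_2(x).
Expanding and collecting terms gives h(x) = x^2 + 5x - 1.
Check: h(5) = 49. ✓

h(x) = x^2 + 5x - 1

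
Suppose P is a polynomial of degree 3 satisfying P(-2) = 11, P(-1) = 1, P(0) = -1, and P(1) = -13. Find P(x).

Write P(x) = ax^3 + bx^2 + cx + d. Substituting each data point gives a linear system:
  -8a + 4b - 2c + d = 11
  -a + b - c + d = 1
  d = -1
  a + b + c + d = -13
Solving the system yields a = -3, b = -5, c = -4, d = -1.
So P(x) = -3x³ - 5x² - 4x - 1.
Check: P(-1) = 1. ✓

P(x) = -3x^3 - 5x^2 - 4x - 1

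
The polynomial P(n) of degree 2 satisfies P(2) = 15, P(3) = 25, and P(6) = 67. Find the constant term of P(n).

Write P(n) = an^2 + bn + c. Substituting each data point gives a linear system:
  4a + 2b + c = 15
  9a + 3b + c = 25
  36a + 6b + c = 67
Solving the system yields a = 1, b = 5, c = 1.
So P(n) = n^2 + 5n + 1.
The constant term is 1.

1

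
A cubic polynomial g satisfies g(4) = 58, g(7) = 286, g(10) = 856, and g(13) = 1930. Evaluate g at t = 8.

Write g(t) = at^3 + bt^2 + ct + d. Substituting each data point gives a linear system:
  64a + 16b + 4c + d = 58
  343a + 49b + 7c + d = 286
  1000a + 100b + 10c + d = 856
  2197a + 169b + 13c + d = 1930
Solving the system yields a = 1, b = -2, c = 5, d = 6.
So g(t) = t^3 - 2t^2 + 5t + 6.
Then g(8) = 430.

430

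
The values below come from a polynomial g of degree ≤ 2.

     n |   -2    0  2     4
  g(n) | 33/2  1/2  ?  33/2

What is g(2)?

The 3 known points determine the degree-2 polynomial uniquely.
Write g(n) = an^2 + bn + c. Substituting each data point gives a linear system:
  4a - 2b + c = 33/2
  c = 1/2
  16a + 4b + c = 33/2
Solving the system yields a = 2, b = -4, c = 1/2.
So g(n) = 2n² - 4n + 1/2.
Then g(2) = 1/2.

1/2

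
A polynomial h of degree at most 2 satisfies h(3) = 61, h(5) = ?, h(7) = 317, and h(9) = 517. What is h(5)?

On equispaced nodes a degree-2 polynomial has vanishing third forward difference, so
  - h(3) + 3·h(5) - 3·h(7) + h(9) = 0.
Substituting the known values and solving for h(5):
  3·h(5) = 495
  h(5) = 165.

165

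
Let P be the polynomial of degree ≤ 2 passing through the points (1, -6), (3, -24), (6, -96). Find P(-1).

Write P(t) = at^2 + bt + c. Substituting each data point gives a linear system:
  a + b + c = -6
  9a + 3b + c = -24
  36a + 6b + c = -96
Solving the system yields a = -3, b = 3, c = -6.
So P(t) = -3t^2 + 3t - 6.
Then P(-1) = -12.

-12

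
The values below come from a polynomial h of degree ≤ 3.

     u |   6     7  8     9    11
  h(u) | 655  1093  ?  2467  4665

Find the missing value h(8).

The 4 known points determine the degree-3 polynomial uniquely.
Write h(u) = au^3 + bu^2 + cu + d. Substituting each data point gives a linear system:
  216a + 36b + 6c + d = 655
  343a + 49b + 7c + d = 1093
  729a + 81b + 9c + d = 2467
  1331a + 121b + 11c + d = 4665
Solving the system yields a = 4, b = -5, c = -5, d = 1.
So h(u) = 4u^3 - 5u^2 - 5u + 1.
Then h(8) = 1689.

1689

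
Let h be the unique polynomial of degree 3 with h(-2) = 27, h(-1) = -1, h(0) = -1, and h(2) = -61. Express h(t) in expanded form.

Using the Lagrange interpolation formula with nodes -2, -1, 0, 2:
  L_0(t) = (t + 1)t(t - 2) / -8
  L_1(t) = (t + 2)t(t - 2) / 3
  L_2(t) = (t + 2)(t + 1)(t - 2) / -4
  L_3(t) = (t + 2)(t + 1)t / 24
Then h(t) = 27·L_0(t) - 1·L_1(t) - 1·L_2(t) - 61·L_3(t).
Expanding and collecting terms gives h(t) = -6t³ - 4t² + 2t - 1.
Check: h(-2) = 27. ✓

h(t) = -6t^3 - 4t^2 + 2t - 1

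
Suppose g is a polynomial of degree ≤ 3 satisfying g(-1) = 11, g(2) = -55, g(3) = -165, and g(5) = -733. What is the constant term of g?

-3

Write g(u) = au^3 + bu^2 + cu + d. Substituting each data point gives a linear system:
  -a + b - c + d = 11
  8a + 4b + 2c + d = -55
  27a + 9b + 3c + d = -165
  125a + 25b + 5c + d = -733
Solving the system yields a = -6, b = 2, c = -6, d = -3.
So g(u) = -6u^3 + 2u^2 - 6u - 3.
The constant term is -3.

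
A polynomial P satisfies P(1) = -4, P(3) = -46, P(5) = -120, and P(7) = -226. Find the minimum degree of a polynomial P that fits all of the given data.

2

Forward differences of the values at t = 1, 3, 5, 7:
  P  : -4  -46  -120  -226
  Δ  : -42  -74  -106
  Δ^2: -32  -32
  Δ^3: 0
The second differences are constant (-32) and nonzero, while all higher differences vanish, so the minimal degree is 2.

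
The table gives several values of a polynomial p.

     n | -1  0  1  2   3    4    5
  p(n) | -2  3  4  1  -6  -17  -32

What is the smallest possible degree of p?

Forward differences of the values at n = -1, 0, 1, 2, 3, 4, 5:
  p  : -2  3  4  1  -6  -17  -32
  Δ  : 5  1  -3  -7  -11  -15
  Δ^2: -4  -4  -4  -4  -4
  Δ^3: 0  0  0  0
  Δ^4: 0  0  0
  Δ^5: 0  0
  Δ^6: 0
The second differences are constant (-4) and nonzero, while all higher differences vanish, so the minimal degree is 2.

2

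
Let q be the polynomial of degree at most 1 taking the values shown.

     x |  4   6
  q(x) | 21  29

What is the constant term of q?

Write q(x) = ax + b. Substituting each data point gives a linear system:
  4a + b = 21
  6a + b = 29
Solving the system yields a = 4, b = 5.
So q(x) = 4x + 5.
The constant term is 5.

5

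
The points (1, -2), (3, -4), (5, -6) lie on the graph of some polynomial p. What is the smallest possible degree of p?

1

Forward differences of the values at s = 1, 3, 5:
  p  : -2  -4  -6
  Δ  : -2  -2
  Δ^2: 0
The first differences are constant (-2) and nonzero, while all higher differences vanish, so the minimal degree is 1.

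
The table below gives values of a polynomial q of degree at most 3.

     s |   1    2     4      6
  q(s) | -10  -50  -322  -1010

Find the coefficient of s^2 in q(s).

Write q(s) = as^3 + bs^2 + cs + d. Substituting each data point gives a linear system:
  a + b + c + d = -10
  8a + 4b + 2c + d = -50
  64a + 16b + 4c + d = -322
  216a + 36b + 6c + d = -1010
Solving the system yields a = -4, b = -4, c = 0, d = -2.
So q(s) = -4s³ - 4s² - 2.
The coefficient of s^2 is -4.

-4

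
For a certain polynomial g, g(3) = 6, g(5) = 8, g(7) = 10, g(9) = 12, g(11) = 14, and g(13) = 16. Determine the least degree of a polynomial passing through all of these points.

1

Forward differences of the values at t = 3, 5, 7, 9, 11, 13:
  g  : 6  8  10  12  14  16
  Δ  : 2  2  2  2  2
  Δ^2: 0  0  0  0
  Δ^3: 0  0  0
  Δ^4: 0  0
  Δ^5: 0
The first differences are constant (2) and nonzero, while all higher differences vanish, so the minimal degree is 1.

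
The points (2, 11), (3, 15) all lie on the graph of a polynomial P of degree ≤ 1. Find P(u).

P(u) = 4u + 3

Write P(u) = au + b. Substituting each data point gives a linear system:
  2a + b = 11
  3a + b = 15
Solving the system yields a = 4, b = 3.
So P(u) = 4u + 3.
Check: P(3) = 15. ✓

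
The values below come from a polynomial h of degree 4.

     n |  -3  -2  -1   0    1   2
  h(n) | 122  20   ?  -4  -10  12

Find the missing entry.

0

The 5 known points determine the degree-4 polynomial uniquely.
Write h(n) = an^4 + bn^3 + cn^2 + dn + e. Substituting each data point gives a linear system:
  81a - 27b + 9c - 3d + e = 122
  16a - 8b + 4c - 2d + e = 20
  e = -4
  a + b + c + d + e = -10
  16a + 8b + 4c + 2d + e = 12
Solving the system yields a = 2, b = 1, c = -3, d = -6, e = -4.
So h(n) = 2n⁴ + n³ - 3n² - 6n - 4.
Then h(-1) = 0.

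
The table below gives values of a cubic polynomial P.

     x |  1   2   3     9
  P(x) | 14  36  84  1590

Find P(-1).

Write P(x) = ax^3 + bx^2 + cx + d. Substituting each data point gives a linear system:
  a + b + c + d = 14
  8a + 4b + 2c + d = 36
  27a + 9b + 3c + d = 84
  729a + 81b + 9c + d = 1590
Solving the system yields a = 2, b = 1, c = 5, d = 6.
So P(x) = 2x^3 + x^2 + 5x + 6.
Then P(-1) = 0.

0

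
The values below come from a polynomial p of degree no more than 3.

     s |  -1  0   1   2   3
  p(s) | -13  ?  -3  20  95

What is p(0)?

The 4 known points determine the degree-3 polynomial uniquely.
Write p(s) = as^3 + bs^2 + cs + d. Substituting each data point gives a linear system:
  -a + b - c + d = -13
  a + b + c + d = -3
  8a + 4b + 2c + d = 20
  27a + 9b + 3c + d = 95
Solving the system yields a = 5, b = -4, c = 0, d = -4.
So p(s) = 5s^3 - 4s^2 - 4.
Then p(0) = -4.

-4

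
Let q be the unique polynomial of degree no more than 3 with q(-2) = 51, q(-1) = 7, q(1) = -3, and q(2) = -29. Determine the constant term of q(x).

Write q(x) = ax^3 + bx^2 + cx + d. Substituting each data point gives a linear system:
  -8a + 4b - 2c + d = 51
  -a + b - c + d = 7
  a + b + c + d = -3
  8a + 4b + 2c + d = -29
Solving the system yields a = -5, b = 3, c = 0, d = -1.
So q(x) = -5x³ + 3x² - 1.
The constant term is -1.

-1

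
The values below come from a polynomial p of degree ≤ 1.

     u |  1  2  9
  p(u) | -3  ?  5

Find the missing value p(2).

The 2 known points determine the degree-1 polynomial uniquely.
Write p(u) = au + b. Substituting each data point gives a linear system:
  a + b = -3
  9a + b = 5
Solving the system yields a = 1, b = -4.
So p(u) = u - 4.
Then p(2) = -2.

-2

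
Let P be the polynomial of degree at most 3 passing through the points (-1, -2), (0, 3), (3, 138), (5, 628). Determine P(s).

Write P(s) = as^3 + bs^2 + cs + d. Substituting each data point gives a linear system:
  -a + b - c + d = -2
  d = 3
  27a + 9b + 3c + d = 138
  125a + 25b + 5c + d = 628
Solving the system yields a = 5, b = 0, c = 0, d = 3.
So P(s) = 5s^3 + 3.
Check: P(0) = 3. ✓

P(s) = 5s^3 + 3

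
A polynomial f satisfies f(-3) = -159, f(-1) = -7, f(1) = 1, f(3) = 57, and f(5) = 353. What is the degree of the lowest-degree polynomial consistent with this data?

Forward differences of the values at s = -3, -1, 1, 3, 5:
  f  : -159  -7  1  57  353
  Δ  : 152  8  56  296
  Δ^2: -144  48  240
  Δ^3: 192  192
  Δ^4: 0
The third differences are constant (192) and nonzero, while all higher differences vanish, so the minimal degree is 3.

3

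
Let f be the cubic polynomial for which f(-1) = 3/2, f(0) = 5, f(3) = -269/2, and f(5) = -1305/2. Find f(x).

f(x) = -5x^3 - (5/2)x^2 + 6x + 5

Write f(x) = ax^3 + bx^2 + cx + d. Substituting each data point gives a linear system:
  -a + b - c + d = 3/2
  d = 5
  27a + 9b + 3c + d = -269/2
  125a + 25b + 5c + d = -1305/2
Solving the system yields a = -5, b = -5/2, c = 6, d = 5.
So f(x) = -5x³ - (5/2)x² + 6x + 5.
Check: f(0) = 5. ✓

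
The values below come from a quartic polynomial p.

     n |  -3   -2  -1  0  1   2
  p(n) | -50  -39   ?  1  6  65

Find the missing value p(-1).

The 5 known points determine the degree-4 polynomial uniquely.
Write p(n) = an^4 + bn^3 + cn^2 + dn + e. Substituting each data point gives a linear system:
  81a - 27b + 9c - 3d + e = -50
  16a - 8b + 4c - 2d + e = -39
  e = 1
  a + b + c + d + e = 6
  16a + 8b + 4c + 2d + e = 65
Solving the system yields a = 2, b = 6, c = -5, d = 2, e = 1.
So p(n) = 2n^4 + 6n^3 - 5n^2 + 2n + 1.
Then p(-1) = -10.

-10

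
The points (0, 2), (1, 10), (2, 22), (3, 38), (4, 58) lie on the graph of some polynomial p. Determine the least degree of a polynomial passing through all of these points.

Forward differences of the values at n = 0, 1, 2, 3, 4:
  p  : 2  10  22  38  58
  Δ  : 8  12  16  20
  Δ^2: 4  4  4
  Δ^3: 0  0
  Δ^4: 0
The second differences are constant (4) and nonzero, while all higher differences vanish, so the minimal degree is 2.

2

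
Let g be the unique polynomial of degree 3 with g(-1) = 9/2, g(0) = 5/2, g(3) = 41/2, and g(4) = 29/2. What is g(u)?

g(u) = -u^3 + 4u^2 + 3u + 5/2

Using the Lagrange interpolation formula with nodes -1, 0, 3, 4:
  L_0(u) = u(u - 3)(u - 4) / -20
  L_1(u) = (u + 1)(u - 3)(u - 4) / 12
  L_2(u) = (u + 1)u(u - 4) / -12
  L_3(u) = (u + 1)u(u - 3) / 20
Then g(u) = 9/2·L_0(u) + 5/2·L_1(u) + 41/2·L_2(u) + 29/2·L_3(u).
Expanding and collecting terms gives g(u) = -u³ + 4u² + 3u + 5/2.
Check: g(4) = 29/2. ✓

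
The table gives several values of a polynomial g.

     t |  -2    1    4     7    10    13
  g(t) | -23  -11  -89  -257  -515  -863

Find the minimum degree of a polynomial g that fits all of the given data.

Forward differences of the values at t = -2, 1, 4, 7, 10, 13:
  g  : -23  -11  -89  -257  -515  -863
  Δ  : 12  -78  -168  -258  -348
  Δ^2: -90  -90  -90  -90
  Δ^3: 0  0  0
  Δ^4: 0  0
  Δ^5: 0
The second differences are constant (-90) and nonzero, while all higher differences vanish, so the minimal degree is 2.

2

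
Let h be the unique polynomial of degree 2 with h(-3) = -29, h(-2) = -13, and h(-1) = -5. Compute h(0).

-5

Using the Lagrange interpolation formula with nodes -3, -2, -1:
  L_0(x) = (x + 2)(x + 1) / 2
  L_1(x) = (x + 3)(x + 1) / -1
  L_2(x) = (x + 3)(x + 2) / 2
Then h(x) = -29·L_0(x) - 13·L_1(x) - 5·L_2(x).
Expanding and collecting terms gives h(x) = -4x² - 4x - 5.
Evaluating at x = 0: h(0) = -5.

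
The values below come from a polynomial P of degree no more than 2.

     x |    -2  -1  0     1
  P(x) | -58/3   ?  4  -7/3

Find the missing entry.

-5/3

The 3 known points determine the degree-2 polynomial uniquely.
Write P(x) = ax^2 + bx + c. Substituting each data point gives a linear system:
  4a - 2b + c = -58/3
  c = 4
  a + b + c = -7/3
Solving the system yields a = -6, b = -1/3, c = 4.
So P(x) = -6x² - (1/3)x + 4.
Then P(-1) = -5/3.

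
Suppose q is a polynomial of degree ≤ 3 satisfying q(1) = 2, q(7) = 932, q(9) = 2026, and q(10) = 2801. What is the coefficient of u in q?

0

Write q(u) = au^3 + bu^2 + cu + d. Substituting each data point gives a linear system:
  a + b + c + d = 2
  343a + 49b + 7c + d = 932
  729a + 81b + 9c + d = 2026
  1000a + 100b + 10c + d = 2801
Solving the system yields a = 3, b = -2, c = 0, d = 1.
So q(u) = 3u³ - 2u² + 1.
The coefficient of u is 0.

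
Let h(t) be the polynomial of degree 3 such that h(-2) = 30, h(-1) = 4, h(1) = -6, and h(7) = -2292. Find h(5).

Write h(t) = at^3 + bt^2 + ct + d. Substituting each data point gives a linear system:
  -8a + 4b - 2c + d = 30
  -a + b - c + d = 4
  a + b + c + d = -6
  343a + 49b + 7c + d = -2292
Solving the system yields a = -6, b = -5, c = 1, d = 4.
So h(t) = -6t³ - 5t² + t + 4.
Then h(5) = -866.

-866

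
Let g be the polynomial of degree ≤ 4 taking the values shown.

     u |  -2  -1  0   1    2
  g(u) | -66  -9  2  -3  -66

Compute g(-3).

-271

Forward differences of the values at u = -2, -1, 0, 1, 2:
  g  : -66  -9  2  -3  -66
  Δ  : 57  11  -5  -63
  Δ^2: -46  -16  -58
  Δ^3: 30  -42
  Δ^4: -72
The fourth differences are constant, confirming degree 4.
Interpolating (Newton forward form) and evaluating at u = -3 gives g(-3) = -271.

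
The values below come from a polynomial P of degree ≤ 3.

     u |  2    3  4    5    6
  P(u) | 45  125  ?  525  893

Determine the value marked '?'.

277

On equispaced nodes a degree-3 polynomial has vanishing fourth forward difference, so
  P(2) - 4·P(3) + 6·P(4) - 4·P(5) + P(6) = 0.
Substituting the known values and solving for P(4):
  6·P(4) = 1662
  P(4) = 277.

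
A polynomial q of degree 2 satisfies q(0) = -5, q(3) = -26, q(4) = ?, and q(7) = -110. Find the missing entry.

-41

The 3 known points determine the degree-2 polynomial uniquely.
Write q(t) = at^2 + bt + c. Substituting each data point gives a linear system:
  c = -5
  9a + 3b + c = -26
  49a + 7b + c = -110
Solving the system yields a = -2, b = -1, c = -5.
So q(t) = -2t² - t - 5.
Then q(4) = -41.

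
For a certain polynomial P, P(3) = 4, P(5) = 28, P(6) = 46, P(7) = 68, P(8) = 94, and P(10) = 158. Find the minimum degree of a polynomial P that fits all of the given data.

2

Divided differences on the nodes 3, 5, 6, 7, 8, 10:
  order 0: 4  28  46  68  94  158
  order 1: 12  18  22  26  32
  order 2: 2  2  2  2
  order 3: 0  0  0
  order 4: 0  0
  order 5: 0
The order-2 divided differences are all 2 (nonzero) and every higher order vanishes, so the data lies on a polynomial of degree exactly 2.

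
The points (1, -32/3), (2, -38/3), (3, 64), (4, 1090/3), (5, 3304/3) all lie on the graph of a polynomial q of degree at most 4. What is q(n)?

q(n) = 3n^4 - 6n^3 + (1/3)n^2 - 6n - 2

Using the Lagrange interpolation formula with nodes 1, 2, 3, 4, 5:
  L_0(n) = (n - 2)(n - 3)(n - 4)(n - 5) / 24
  L_1(n) = (n - 1)(n - 3)(n - 4)(n - 5) / -6
  L_2(n) = (n - 1)(n - 2)(n - 4)(n - 5) / 4
  L_3(n) = (n - 1)(n - 2)(n - 3)(n - 5) / -6
  L_4(n) = (n - 1)(n - 2)(n - 3)(n - 4) / 24
Then q(n) = -32/3·L_0(n) - 38/3·L_1(n) + 64·L_2(n) + 1090/3·L_3(n) + 3304/3·L_4(n).
Expanding and collecting terms gives q(n) = 3n^4 - 6n^3 + (1/3)n^2 - 6n - 2.
Check: q(3) = 64. ✓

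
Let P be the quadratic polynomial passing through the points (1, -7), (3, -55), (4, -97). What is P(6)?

Write P(n) = an^2 + bn + c. Substituting each data point gives a linear system:
  a + b + c = -7
  9a + 3b + c = -55
  16a + 4b + c = -97
Solving the system yields a = -6, b = 0, c = -1.
So P(n) = -6n^2 - 1.
Then P(6) = -217.

-217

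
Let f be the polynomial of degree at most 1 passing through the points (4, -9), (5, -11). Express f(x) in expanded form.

f(x) = -2x - 1

Write f(x) = ax + b. Substituting each data point gives a linear system:
  4a + b = -9
  5a + b = -11
Solving the system yields a = -2, b = -1.
So f(x) = -2x - 1.
Check: f(4) = -9. ✓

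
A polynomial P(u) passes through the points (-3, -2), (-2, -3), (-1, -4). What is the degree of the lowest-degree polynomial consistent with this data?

Forward differences of the values at u = -3, -2, -1:
  P  : -2  -3  -4
  Δ  : -1  -1
  Δ^2: 0
The first differences are constant (-1) and nonzero, while all higher differences vanish, so the minimal degree is 1.

1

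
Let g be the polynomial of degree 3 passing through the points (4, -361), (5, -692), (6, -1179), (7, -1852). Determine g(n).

Write g(n) = an^3 + bn^2 + cn + d. Substituting each data point gives a linear system:
  64a + 16b + 4c + d = -361
  125a + 25b + 5c + d = -692
  216a + 36b + 6c + d = -1179
  343a + 49b + 7c + d = -1852
Solving the system yields a = -5, b = -3, c = 1, d = 3.
So g(n) = -5n^3 - 3n^2 + n + 3.
Check: g(5) = -692. ✓

g(n) = -5n^3 - 3n^2 + n + 3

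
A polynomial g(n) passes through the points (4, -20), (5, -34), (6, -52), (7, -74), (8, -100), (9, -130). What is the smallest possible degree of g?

2

Forward differences of the values at n = 4, 5, 6, 7, 8, 9:
  g  : -20  -34  -52  -74  -100  -130
  Δ  : -14  -18  -22  -26  -30
  Δ^2: -4  -4  -4  -4
  Δ^3: 0  0  0
  Δ^4: 0  0
  Δ^5: 0
The second differences are constant (-4) and nonzero, while all higher differences vanish, so the minimal degree is 2.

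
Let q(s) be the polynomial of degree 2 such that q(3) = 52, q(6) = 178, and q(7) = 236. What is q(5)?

128

Using the Lagrange interpolation formula with nodes 3, 6, 7:
  L_0(s) = (s - 6)(s - 7) / 12
  L_1(s) = (s - 3)(s - 7) / -3
  L_2(s) = (s - 3)(s - 6) / 4
Then q(s) = 52·L_0(s) + 178·L_1(s) + 236·L_2(s).
Expanding and collecting terms gives q(s) = 4s^2 + 6s - 2.
Evaluating at s = 5: q(5) = 128.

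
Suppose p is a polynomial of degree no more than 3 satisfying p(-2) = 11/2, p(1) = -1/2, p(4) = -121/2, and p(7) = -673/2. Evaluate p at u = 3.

-49/2

Using the Lagrange interpolation formula with nodes -2, 1, 4, 7:
  L_0(u) = (u - 1)(u - 4)(u - 7) / -162
  L_1(u) = (u + 2)(u - 4)(u - 7) / 54
  L_2(u) = (u + 2)(u - 1)(u - 7) / -54
  L_3(u) = (u + 2)(u - 1)(u - 4) / 162
Then p(u) = 11/2·L_0(u) - 1/2·L_1(u) - 121/2·L_2(u) - 673/2·L_3(u).
Expanding and collecting terms gives p(u) = -u^3 + u - 1/2.
Evaluating at u = 3: p(3) = -49/2.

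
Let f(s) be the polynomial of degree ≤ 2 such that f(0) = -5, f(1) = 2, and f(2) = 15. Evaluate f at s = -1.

Write f(s) = as^2 + bs + c. Substituting each data point gives a linear system:
  c = -5
  a + b + c = 2
  4a + 2b + c = 15
Solving the system yields a = 3, b = 4, c = -5.
So f(s) = 3s^2 + 4s - 5.
Then f(-1) = -6.

-6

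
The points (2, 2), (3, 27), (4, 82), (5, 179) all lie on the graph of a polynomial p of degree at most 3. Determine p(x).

Write p(x) = ax^3 + bx^2 + cx + d. Substituting each data point gives a linear system:
  8a + 4b + 2c + d = 2
  27a + 9b + 3c + d = 27
  64a + 16b + 4c + d = 82
  125a + 25b + 5c + d = 179
Solving the system yields a = 2, b = -3, c = 2, d = -6.
So p(x) = 2x^3 - 3x^2 + 2x - 6.
Check: p(3) = 27. ✓

p(x) = 2x^3 - 3x^2 + 2x - 6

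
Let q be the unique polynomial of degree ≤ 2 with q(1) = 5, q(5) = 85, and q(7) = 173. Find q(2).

Using the Lagrange interpolation formula with nodes 1, 5, 7:
  L_0(t) = (t - 5)(t - 7) / 24
  L_1(t) = (t - 1)(t - 7) / -8
  L_2(t) = (t - 1)(t - 5) / 12
Then q(t) = 5·L_0(t) + 85·L_1(t) + 173·L_2(t).
Expanding and collecting terms gives q(t) = 4t^2 - 4t + 5.
Evaluating at t = 2: q(2) = 13.

13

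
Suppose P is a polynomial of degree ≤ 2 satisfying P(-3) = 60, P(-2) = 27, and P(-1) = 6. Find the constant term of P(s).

Write P(s) = as^2 + bs + c. Substituting each data point gives a linear system:
  9a - 3b + c = 60
  4a - 2b + c = 27
  a - b + c = 6
Solving the system yields a = 6, b = -3, c = -3.
So P(s) = 6s² - 3s - 3.
The constant term is -3.

-3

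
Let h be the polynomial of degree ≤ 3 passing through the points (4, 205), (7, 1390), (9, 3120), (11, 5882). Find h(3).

Write h(x) = ax^3 + bx^2 + cx + d. Substituting each data point gives a linear system:
  64a + 16b + 4c + d = 205
  343a + 49b + 7c + d = 1390
  729a + 81b + 9c + d = 3120
  1331a + 121b + 11c + d = 5882
Solving the system yields a = 5, b = -6, c = -4, d = -3.
So h(x) = 5x^3 - 6x^2 - 4x - 3.
Then h(3) = 66.

66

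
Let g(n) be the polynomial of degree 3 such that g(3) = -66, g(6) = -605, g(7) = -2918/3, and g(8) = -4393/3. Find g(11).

Write g(n) = an^3 + bn^2 + cn + d. Substituting each data point gives a linear system:
  27a + 9b + 3c + d = -66
  216a + 36b + 6c + d = -605
  343a + 49b + 7c + d = -2918/3
  512a + 64b + 8c + d = -4393/3
Solving the system yields a = -3, b = 1, c = 1/3, d = 5.
So g(n) = -3n^3 + n^2 + (1/3)n + 5.
Then g(11) = -11590/3.

-11590/3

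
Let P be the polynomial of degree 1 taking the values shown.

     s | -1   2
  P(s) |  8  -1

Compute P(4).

Using the Lagrange interpolation formula with nodes -1, 2:
  L_0(s) = (s - 2) / -3
  L_1(s) = (s + 1) / 3
Then P(s) = 8·L_0(s) - 1·L_1(s).
Expanding and collecting terms gives P(s) = -3s + 5.
Evaluating at s = 4: P(4) = -7.

-7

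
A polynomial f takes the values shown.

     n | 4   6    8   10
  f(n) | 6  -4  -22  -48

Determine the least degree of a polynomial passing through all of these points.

2

Forward differences of the values at n = 4, 6, 8, 10:
  f  : 6  -4  -22  -48
  Δ  : -10  -18  -26
  Δ^2: -8  -8
  Δ^3: 0
The second differences are constant (-8) and nonzero, while all higher differences vanish, so the minimal degree is 2.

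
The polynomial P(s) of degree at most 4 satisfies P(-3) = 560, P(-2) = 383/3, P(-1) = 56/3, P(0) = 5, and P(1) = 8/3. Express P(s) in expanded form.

Write P(s) = as^4 + bs^3 + cs^2 + ds + e. Substituting each data point gives a linear system:
  81a - 27b + 9c - 3d + e = 560
  16a - 8b + 4c - 2d + e = 383/3
  a - b + c - d + e = 56/3
  e = 5
  a + b + c + d + e = 8/3
Solving the system yields a = 6, b = -2, c = -1/3, d = -6, e = 5.
So P(s) = 6s^4 - 2s^3 - (1/3)s^2 - 6s + 5.
Check: P(-3) = 560. ✓

P(s) = 6s^4 - 2s^3 - (1/3)s^2 - 6s + 5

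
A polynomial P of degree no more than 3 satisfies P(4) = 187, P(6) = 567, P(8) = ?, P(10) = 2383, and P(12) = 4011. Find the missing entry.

On equispaced nodes a degree-3 polynomial has vanishing fourth forward difference, so
  P(4) - 4·P(6) + 6·P(8) - 4·P(10) + P(12) = 0.
Substituting the known values and solving for P(8):
  6·P(8) = 7602
  P(8) = 1267.

1267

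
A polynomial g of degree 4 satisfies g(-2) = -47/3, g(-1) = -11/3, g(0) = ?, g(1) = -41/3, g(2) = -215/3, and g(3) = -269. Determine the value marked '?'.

The 5 known points determine the degree-4 polynomial uniquely.
Write g(n) = an^4 + bn^3 + cn^2 + dn + e. Substituting each data point gives a linear system:
  16a - 8b + 4c - 2d + e = -47/3
  a - b + c - d + e = -11/3
  a + b + c + d + e = -41/3
  16a + 8b + 4c + 2d + e = -215/3
  81a + 27b + 9c + 3d + e = -269
Solving the system yields a = -2, b = -3, c = -5/3, d = -2, e = -5.
So g(n) = -2n^4 - 3n^3 - (5/3)n^2 - 2n - 5.
Then g(0) = -5.

-5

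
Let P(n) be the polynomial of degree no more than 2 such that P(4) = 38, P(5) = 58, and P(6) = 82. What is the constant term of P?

Write P(n) = an^2 + bn + c. Substituting each data point gives a linear system:
  16a + 4b + c = 38
  25a + 5b + c = 58
  36a + 6b + c = 82
Solving the system yields a = 2, b = 2, c = -2.
So P(n) = 2n^2 + 2n - 2.
The constant term is -2.

-2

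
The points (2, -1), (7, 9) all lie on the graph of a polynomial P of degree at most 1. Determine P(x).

Using the Lagrange interpolation formula with nodes 2, 7:
  L_0(x) = (x - 7) / -5
  L_1(x) = (x - 2) / 5
Then P(x) = -1·L_0(x) + 9·L_1(x).
Expanding and collecting terms gives P(x) = 2x - 5.
Check: P(7) = 9. ✓

P(x) = 2x - 5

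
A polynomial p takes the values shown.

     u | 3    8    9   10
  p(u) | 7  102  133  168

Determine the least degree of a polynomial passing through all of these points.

Divided differences on the nodes 3, 8, 9, 10:
  order 0: 7  102  133  168
  order 1: 19  31  35
  order 2: 2  2
  order 3: 0
The order-2 divided differences are all 2 (nonzero) and every higher order vanishes, so the data lies on a polynomial of degree exactly 2.

2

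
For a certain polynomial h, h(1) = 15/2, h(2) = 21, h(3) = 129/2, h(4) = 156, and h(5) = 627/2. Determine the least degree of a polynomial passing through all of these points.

3

Forward differences of the values at s = 1, 2, 3, 4, 5:
  h  : 15/2  21  129/2  156  627/2
  Δ  : 27/2  87/2  183/2  315/2
  Δ^2: 30  48  66
  Δ^3: 18  18
  Δ^4: 0
The third differences are constant (18) and nonzero, while all higher differences vanish, so the minimal degree is 3.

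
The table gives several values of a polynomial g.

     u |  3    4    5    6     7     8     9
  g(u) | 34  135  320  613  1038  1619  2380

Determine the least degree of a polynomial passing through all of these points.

3

Forward differences of the values at u = 3, 4, 5, 6, 7, 8, 9:
  g  : 34  135  320  613  1038  1619  2380
  Δ  : 101  185  293  425  581  761
  Δ^2: 84  108  132  156  180
  Δ^3: 24  24  24  24
  Δ^4: 0  0  0
  Δ^5: 0  0
  Δ^6: 0
The third differences are constant (24) and nonzero, while all higher differences vanish, so the minimal degree is 3.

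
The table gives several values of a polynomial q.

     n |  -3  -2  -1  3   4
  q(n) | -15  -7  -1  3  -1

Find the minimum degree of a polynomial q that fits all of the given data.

2

Divided differences on the nodes -3, -2, -1, 3, 4:
  order 0: -15  -7  -1  3  -1
  order 1: 8  6  1  -4
  order 2: -1  -1  -1
  order 3: 0  0
  order 4: 0
The order-2 divided differences are all -1 (nonzero) and every higher order vanishes, so the data lies on a polynomial of degree exactly 2.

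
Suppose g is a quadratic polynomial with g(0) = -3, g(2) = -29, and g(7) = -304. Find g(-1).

-8

Using the Lagrange interpolation formula with nodes 0, 2, 7:
  L_0(x) = (x - 2)(x - 7) / 14
  L_1(x) = x(x - 7) / -10
  L_2(x) = x(x - 2) / 35
Then g(x) = -3·L_0(x) - 29·L_1(x) - 304·L_2(x).
Expanding and collecting terms gives g(x) = -6x^2 - x - 3.
Evaluating at x = -1: g(-1) = -8.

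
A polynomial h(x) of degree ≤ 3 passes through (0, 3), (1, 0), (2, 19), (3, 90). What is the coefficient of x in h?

Write h(x) = ax^3 + bx^2 + cx + d. Substituting each data point gives a linear system:
  d = 3
  a + b + c + d = 0
  8a + 4b + 2c + d = 19
  27a + 9b + 3c + d = 90
Solving the system yields a = 5, b = -4, c = -4, d = 3.
So h(x) = 5x³ - 4x² - 4x + 3.
The coefficient of x is -4.

-4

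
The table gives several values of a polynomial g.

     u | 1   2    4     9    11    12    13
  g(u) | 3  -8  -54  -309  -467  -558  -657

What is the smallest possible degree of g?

Divided differences on the nodes 1, 2, 4, 9, 11, 12, 13:
  order 0: 3  -8  -54  -309  -467  -558  -657
  order 1: -11  -23  -51  -79  -91  -99
  order 2: -4  -4  -4  -4  -4
  order 3: 0  0  0  0
  order 4: 0  0  0
  order 5: 0  0
  order 6: 0
The order-2 divided differences are all -4 (nonzero) and every higher order vanishes, so the data lies on a polynomial of degree exactly 2.

2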